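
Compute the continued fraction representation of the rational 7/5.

Run the Euclidean algorithm on 7 and 5; the successive quotients are the partial quotients a_0, a_1, ... (each step inverts the fractional part left over by the previous one):
  7 = 1*5 + 2, so a_0 = 1.
  5 = 2*2 + 1, so a_1 = 2.
  2 = 2*1 + 0, so a_2 = 2.
The remainder reaches 0 after 3 divisions, so the expansion has 3 partial quotients, read off in order.

[1; 2, 2]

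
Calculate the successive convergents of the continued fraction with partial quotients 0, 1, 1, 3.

0/1, 1/1, 1/2, 4/7

Using the convergent recurrence p_i = a_i*p_{i-1} + p_{i-2}, q_i = a_i*q_{i-1} + q_{i-2} with p_{-2}=0, p_{-1}=1, q_{-2}=1, q_{-1}=0:
  i=0: a_0=0, p_0 = 0*1 + 0 = 0, q_0 = 0*0 + 1 = 1.
  i=1: a_1=1, p_1 = 1*0 + 1 = 1, q_1 = 1*1 + 0 = 1.
  i=2: a_2=1, p_2 = 1*1 + 0 = 1, q_2 = 1*1 + 1 = 2.
  i=3: a_3=3, p_3 = 3*1 + 1 = 4, q_3 = 3*2 + 1 = 7.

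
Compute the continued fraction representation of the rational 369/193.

Run the Euclidean algorithm on 369 and 193; the successive quotients are the partial quotients a_0, a_1, ... (each step inverts the fractional part left over by the previous one):
  369 = 1*193 + 176, so a_0 = 1.
  193 = 1*176 + 17, so a_1 = 1.
  176 = 10*17 + 6, so a_2 = 10.
  17 = 2*6 + 5, so a_3 = 2.
  6 = 1*5 + 1, so a_4 = 1.
  5 = 5*1 + 0, so a_5 = 5.
The remainder reaches 0 after 6 divisions, so the expansion has 6 partial quotients, read off in order.

[1; 1, 10, 2, 1, 5]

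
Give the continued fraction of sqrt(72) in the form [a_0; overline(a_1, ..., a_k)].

[8; overline(2, 16)]

Write x_i = (sqrt(72) + m_i)/d_i with (m_0, d_0) = (0, 1). a_0 = floor(sqrt(72)) = 8, since 8^2 = 64 <= 72 < 81 = 9^2.
Iterate m_{i+1} = d_i*a_i - m_i, d_{i+1} = (72 - m_{i+1}^2)/d_i, a_{i+1} = floor((a_0 + m_{i+1})/d_{i+1}):
  m_1 = 1*8 - 0 = 8, d_1 = (72 - 8^2)/1 = 8/1 = 8, a_1 = floor((8 + 8)/8) = 2.
  m_2 = 8*2 - 8 = 8, d_2 = (72 - 8^2)/8 = 8/8 = 1, a_2 = floor((8 + 8)/1) = 16.
  m_3 = 1*16 - 8 = 8, d_3 = (72 - 8^2)/1 = 8/1 = 8: (m_3, d_3) = (m_1, d_1) = (8, 8), so from here the quotients repeat a_1, a_2; the period length is 2.
Hence the expansion of sqrt(72) is a_0 = 8 followed by the repeating block 2, 16 (period 2).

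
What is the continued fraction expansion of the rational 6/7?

[0; 1, 6]

Run the Euclidean algorithm on 6 and 7; the successive quotients are the partial quotients a_0, a_1, ... (each step inverts the fractional part left over by the previous one):
  6 = 0*7 + 6, so a_0 = 0.
  7 = 1*6 + 1, so a_1 = 1.
  6 = 6*1 + 0, so a_2 = 6.
The remainder reaches 0 after 3 divisions, so the expansion has 3 partial quotients, read off in order.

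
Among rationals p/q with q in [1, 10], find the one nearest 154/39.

Expand x = 154/39 as a continued fraction with the Euclidean algorithm:
  154 = 3*39 + 37, so a_0 = 3.
  39 = 1*37 + 2, so a_1 = 1.
  37 = 18*2 + 1, so a_2 = 18.
  2 = 2*1 + 0, so a_3 = 2.
so x = [3; 1, 18, 2].
Convergents (p_i = a_i*p_{i-1} + p_{i-2}, q_i = a_i*q_{i-1} + q_{i-2} with p_{-2}=0, p_{-1}=1, q_{-2}=1, q_{-1}=0), until the denominator exceeds 10:
  i=0: a_0=3, p_0 = 3*1 + 0 = 3, q_0 = 3*0 + 1 = 1.
  i=1: a_1=1, p_1 = 1*3 + 1 = 4, q_1 = 1*1 + 0 = 1.
  i=2: a_2=18, p_2 = 18*4 + 3 = 75, q_2 = 18*1 + 1 = 19.
q_2 = 19 > 10, so the last convergent with denominator <= 10 is p_1/q_1 = 4/1.
The closest fraction with denominator <= 10 is either p_1/q_1 or the intermediate fraction (k*p_1 + p_0)/(k*q_1 + q_0) with the largest k >= 1 whose denominator stays <= 10; these approach x as k grows, and every other convergent or intermediate fraction in range is farther away.
Largest k: floor((10 - q_0)/q_1) = floor((10 - 1)/1) = 9.
That gives (9*4 + 3)/(9*1 + 1) = 39/10.
Compare the errors: |x - 4/1| = |154*1 - 4*39|/(39*1) = 2/39, and |x - 39/10| = |154*10 - 39*39|/(39*10) = 19/390.
Cross-multiplying, 19*39 = 741 < 780 = 2*390, so 19/390 is smaller: the intermediate fraction 39/10 is closer to x than 4/1.

39/10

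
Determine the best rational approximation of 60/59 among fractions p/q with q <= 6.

Expand x = 60/59 as a continued fraction with the Euclidean algorithm:
  60 = 1*59 + 1, so a_0 = 1.
  59 = 59*1 + 0, so a_1 = 59.
so x = [1; 59].
Convergents (p_i = a_i*p_{i-1} + p_{i-2}, q_i = a_i*q_{i-1} + q_{i-2} with p_{-2}=0, p_{-1}=1, q_{-2}=1, q_{-1}=0), until the denominator exceeds 6:
  i=0: a_0=1, p_0 = 1*1 + 0 = 1, q_0 = 1*0 + 1 = 1.
  i=1: a_1=59, p_1 = 59*1 + 1 = 60, q_1 = 59*1 + 0 = 59.
q_1 = 59 > 6, so the last convergent with denominator <= 6 is p_0/q_0 = 1/1.
The closest fraction with denominator <= 6 is either p_0/q_0 or the intermediate fraction (k*p_0 + p_{-1})/(k*q_0 + q_{-1}) with the largest k >= 1 whose denominator stays <= 6; these approach x as k grows, and every other convergent or intermediate fraction in range is farther away.
Largest k: floor((6 - q_{-1})/q_0) = floor((6 - 0)/1) = 6 (using the seeds p_{-1} = 1, q_{-1} = 0).
That gives (6*1 + 1)/(6*1 + 0) = 7/6.
Compare the errors: |x - 1/1| = |60*1 - 1*59|/(59*1) = 1/59, and |x - 7/6| = |60*6 - 7*59|/(59*6) = 53/354.
Cross-multiplying, 1*354 = 354 < 3127 = 53*59, so 1/59 is smaller: the convergent 1/1 is closer to x than 7/6.

1/1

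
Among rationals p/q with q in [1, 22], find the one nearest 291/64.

50/11

Expand x = 291/64 as a continued fraction with the Euclidean algorithm:
  291 = 4*64 + 35, so a_0 = 4.
  64 = 1*35 + 29, so a_1 = 1.
  35 = 1*29 + 6, so a_2 = 1.
  29 = 4*6 + 5, so a_3 = 4.
  6 = 1*5 + 1, so a_4 = 1.
  5 = 5*1 + 0, so a_5 = 5.
so x = [4; 1, 1, 4, 1, 5].
Convergents (p_i = a_i*p_{i-1} + p_{i-2}, q_i = a_i*q_{i-1} + q_{i-2} with p_{-2}=0, p_{-1}=1, q_{-2}=1, q_{-1}=0), until the denominator exceeds 22:
  i=0: a_0=4, p_0 = 4*1 + 0 = 4, q_0 = 4*0 + 1 = 1.
  i=1: a_1=1, p_1 = 1*4 + 1 = 5, q_1 = 1*1 + 0 = 1.
  i=2: a_2=1, p_2 = 1*5 + 4 = 9, q_2 = 1*1 + 1 = 2.
  i=3: a_3=4, p_3 = 4*9 + 5 = 41, q_3 = 4*2 + 1 = 9.
  i=4: a_4=1, p_4 = 1*41 + 9 = 50, q_4 = 1*9 + 2 = 11.
  i=5: a_5=5, p_5 = 5*50 + 41 = 291, q_5 = 5*11 + 9 = 64.
q_5 = 64 > 22, so the last convergent with denominator <= 22 is p_4/q_4 = 50/11.
The closest fraction with denominator <= 22 is either p_4/q_4 or the intermediate fraction (k*p_4 + p_3)/(k*q_4 + q_3) with the largest k >= 1 whose denominator stays <= 22; these approach x as k grows, and every other convergent or intermediate fraction in range is farther away.
Largest k: floor((22 - q_3)/q_4) = floor((22 - 9)/11) = 1.
That gives (1*50 + 41)/(1*11 + 9) = 91/20.
Compare the errors: |x - 50/11| = |291*11 - 50*64|/(64*11) = 1/704, and |x - 91/20| = |291*20 - 91*64|/(64*20) = 4/1280.
Cross-multiplying, 1*1280 = 1280 < 2816 = 4*704, so 1/704 is smaller: the convergent 50/11 is closer to x than 91/20.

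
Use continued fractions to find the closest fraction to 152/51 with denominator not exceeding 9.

3/1

Expand x = 152/51 as a continued fraction with the Euclidean algorithm:
  152 = 2*51 + 50, so a_0 = 2.
  51 = 1*50 + 1, so a_1 = 1.
  50 = 50*1 + 0, so a_2 = 50.
so x = [2; 1, 50].
Convergents (p_i = a_i*p_{i-1} + p_{i-2}, q_i = a_i*q_{i-1} + q_{i-2} with p_{-2}=0, p_{-1}=1, q_{-2}=1, q_{-1}=0), until the denominator exceeds 9:
  i=0: a_0=2, p_0 = 2*1 + 0 = 2, q_0 = 2*0 + 1 = 1.
  i=1: a_1=1, p_1 = 1*2 + 1 = 3, q_1 = 1*1 + 0 = 1.
  i=2: a_2=50, p_2 = 50*3 + 2 = 152, q_2 = 50*1 + 1 = 51.
q_2 = 51 > 9, so the last convergent with denominator <= 9 is p_1/q_1 = 3/1.
The closest fraction with denominator <= 9 is either p_1/q_1 or the intermediate fraction (k*p_1 + p_0)/(k*q_1 + q_0) with the largest k >= 1 whose denominator stays <= 9; these approach x as k grows, and every other convergent or intermediate fraction in range is farther away.
Largest k: floor((9 - q_0)/q_1) = floor((9 - 1)/1) = 8.
That gives (8*3 + 2)/(8*1 + 1) = 26/9.
Compare the errors: |x - 3/1| = |152*1 - 3*51|/(51*1) = 1/51, and |x - 26/9| = |152*9 - 26*51|/(51*9) = 42/459.
Cross-multiplying, 1*459 = 459 < 2142 = 42*51, so 1/51 is smaller: the convergent 3/1 is closer to x than 26/9.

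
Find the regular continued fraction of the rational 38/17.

Run the Euclidean algorithm on 38 and 17; the successive quotients are the partial quotients a_0, a_1, ... (each step inverts the fractional part left over by the previous one):
  38 = 2*17 + 4, so a_0 = 2.
  17 = 4*4 + 1, so a_1 = 4.
  4 = 4*1 + 0, so a_2 = 4.
The remainder reaches 0 after 3 divisions, so the expansion has 3 partial quotients, read off in order.

[2; 4, 4]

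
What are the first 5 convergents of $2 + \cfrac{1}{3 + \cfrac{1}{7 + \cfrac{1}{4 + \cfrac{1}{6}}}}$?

2/1, 7/3, 51/22, 211/91, 1317/568

Using the convergent recurrence p_i = a_i*p_{i-1} + p_{i-2}, q_i = a_i*q_{i-1} + q_{i-2} with p_{-2}=0, p_{-1}=1, q_{-2}=1, q_{-1}=0:
  i=0: a_0=2, p_0 = 2*1 + 0 = 2, q_0 = 2*0 + 1 = 1.
  i=1: a_1=3, p_1 = 3*2 + 1 = 7, q_1 = 3*1 + 0 = 3.
  i=2: a_2=7, p_2 = 7*7 + 2 = 51, q_2 = 7*3 + 1 = 22.
  i=3: a_3=4, p_3 = 4*51 + 7 = 211, q_3 = 4*22 + 3 = 91.
  i=4: a_4=6, p_4 = 6*211 + 51 = 1317, q_4 = 6*91 + 22 = 568.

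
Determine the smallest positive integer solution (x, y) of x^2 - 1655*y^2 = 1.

(x, y) = (320409, 7876)

First expand sqrt(1655) as a continued fraction. With x_i = (sqrt(1655) + m_i)/d_i and (m_0, d_0) = (0, 1): a_0 = floor(sqrt(1655)) = 40, since 40^2 = 1600 <= 1655 < 1681 = 41^2.
Iterate m_{i+1} = d_i*a_i - m_i, d_{i+1} = (1655 - m_{i+1}^2)/d_i, a_{i+1} = floor((a_0 + m_{i+1})/d_{i+1}):
  m_1 = 1*40 - 0 = 40, d_1 = (1655 - 40^2)/1 = 55/1 = 55, a_1 = floor((40 + 40)/55) = 1.
  m_2 = 55*1 - 40 = 15, d_2 = (1655 - 15^2)/55 = 1430/55 = 26, a_2 = floor((40 + 15)/26) = 2.
  m_3 = 26*2 - 15 = 37, d_3 = (1655 - 37^2)/26 = 286/26 = 11, a_3 = floor((40 + 37)/11) = 7.
  m_4 = 11*7 - 37 = 40, d_4 = (1655 - 40^2)/11 = 55/11 = 5, a_4 = floor((40 + 40)/5) = 16.
  m_5 = 5*16 - 40 = 40, d_5 = (1655 - 40^2)/5 = 55/5 = 11, a_5 = floor((40 + 40)/11) = 7.
  m_6 = 11*7 - 40 = 37, d_6 = (1655 - 37^2)/11 = 286/11 = 26, a_6 = floor((40 + 37)/26) = 2.
  m_7 = 26*2 - 37 = 15, d_7 = (1655 - 15^2)/26 = 1430/26 = 55, a_7 = floor((40 + 15)/55) = 1.
  m_8 = 55*1 - 15 = 40, d_8 = (1655 - 40^2)/55 = 55/55 = 1, a_8 = floor((40 + 40)/1) = 80.
  m_9 = 1*80 - 40 = 40, d_9 = (1655 - 40^2)/1 = 55/1 = 55: (m_9, d_9) = (m_1, d_1) = (40, 55), so from here the quotients repeat a_1, ..., a_8; the period length is 8.
So sqrt(1655) = [40; (1, 2, 7, 16, 7, 2, 1, 80)] with period length k = 8.
k is even, so the fundamental solution of x^2 - 1655y^2 = 1 is (p_{k-1}, q_{k-1}) = (p_7, q_7); compute convergents through index 7.
Convergents (p_i = a_i*p_{i-1} + p_{i-2}, q_i = a_i*q_{i-1} + q_{i-2} with p_{-2}=0, p_{-1}=1, q_{-2}=1, q_{-1}=0):
  i=0: a_0=40, p_0 = 40*1 + 0 = 40, q_0 = 40*0 + 1 = 1.
  i=1: a_1=1, p_1 = 1*40 + 1 = 41, q_1 = 1*1 + 0 = 1.
  i=2: a_2=2, p_2 = 2*41 + 40 = 122, q_2 = 2*1 + 1 = 3.
  i=3: a_3=7, p_3 = 7*122 + 41 = 895, q_3 = 7*3 + 1 = 22.
  i=4: a_4=16, p_4 = 16*895 + 122 = 14442, q_4 = 16*22 + 3 = 355.
  i=5: a_5=7, p_5 = 7*14442 + 895 = 101989, q_5 = 7*355 + 22 = 2507.
  i=6: a_6=2, p_6 = 2*101989 + 14442 = 218420, q_6 = 2*2507 + 355 = 5369.
  i=7: a_7=1, p_7 = 1*218420 + 101989 = 320409, q_7 = 1*5369 + 2507 = 7876.
Check: 320409^2 - 1655*7876^2 = 102661927281 - 102661927280 = 1, so (x, y) = (320409, 7876) solves the equation, and by the theorem it is the least positive solution.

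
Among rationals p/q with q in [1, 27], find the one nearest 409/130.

Expand x = 409/130 as a continued fraction with the Euclidean algorithm:
  409 = 3*130 + 19, so a_0 = 3.
  130 = 6*19 + 16, so a_1 = 6.
  19 = 1*16 + 3, so a_2 = 1.
  16 = 5*3 + 1, so a_3 = 5.
  3 = 3*1 + 0, so a_4 = 3.
so x = [3; 6, 1, 5, 3].
Convergents (p_i = a_i*p_{i-1} + p_{i-2}, q_i = a_i*q_{i-1} + q_{i-2} with p_{-2}=0, p_{-1}=1, q_{-2}=1, q_{-1}=0), until the denominator exceeds 27:
  i=0: a_0=3, p_0 = 3*1 + 0 = 3, q_0 = 3*0 + 1 = 1.
  i=1: a_1=6, p_1 = 6*3 + 1 = 19, q_1 = 6*1 + 0 = 6.
  i=2: a_2=1, p_2 = 1*19 + 3 = 22, q_2 = 1*6 + 1 = 7.
  i=3: a_3=5, p_3 = 5*22 + 19 = 129, q_3 = 5*7 + 6 = 41.
q_3 = 41 > 27, so the last convergent with denominator <= 27 is p_2/q_2 = 22/7.
The closest fraction with denominator <= 27 is either p_2/q_2 or the intermediate fraction (k*p_2 + p_1)/(k*q_2 + q_1) with the largest k >= 1 whose denominator stays <= 27; these approach x as k grows, and every other convergent or intermediate fraction in range is farther away.
Largest k: floor((27 - q_1)/q_2) = floor((27 - 6)/7) = 3.
That gives (3*22 + 19)/(3*7 + 6) = 85/27.
Compare the errors: |x - 22/7| = |409*7 - 22*130|/(130*7) = 3/910, and |x - 85/27| = |409*27 - 85*130|/(130*27) = 7/3510.
Cross-multiplying, 7*910 = 6370 < 10530 = 3*3510, so 7/3510 is smaller: the intermediate fraction 85/27 is closer to x than 22/7.

85/27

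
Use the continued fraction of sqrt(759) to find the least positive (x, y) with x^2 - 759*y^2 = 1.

First expand sqrt(759) as a continued fraction. With x_i = (sqrt(759) + m_i)/d_i and (m_0, d_0) = (0, 1): a_0 = floor(sqrt(759)) = 27, since 27^2 = 729 <= 759 < 784 = 28^2.
Iterate m_{i+1} = d_i*a_i - m_i, d_{i+1} = (759 - m_{i+1}^2)/d_i, a_{i+1} = floor((a_0 + m_{i+1})/d_{i+1}):
  m_1 = 1*27 - 0 = 27, d_1 = (759 - 27^2)/1 = 30/1 = 30, a_1 = floor((27 + 27)/30) = 1.
  m_2 = 30*1 - 27 = 3, d_2 = (759 - 3^2)/30 = 750/30 = 25, a_2 = floor((27 + 3)/25) = 1.
  m_3 = 25*1 - 3 = 22, d_3 = (759 - 22^2)/25 = 275/25 = 11, a_3 = floor((27 + 22)/11) = 4.
  m_4 = 11*4 - 22 = 22, d_4 = (759 - 22^2)/11 = 275/11 = 25, a_4 = floor((27 + 22)/25) = 1.
  m_5 = 25*1 - 22 = 3, d_5 = (759 - 3^2)/25 = 750/25 = 30, a_5 = floor((27 + 3)/30) = 1.
  m_6 = 30*1 - 3 = 27, d_6 = (759 - 27^2)/30 = 30/30 = 1, a_6 = floor((27 + 27)/1) = 54.
  m_7 = 1*54 - 27 = 27, d_7 = (759 - 27^2)/1 = 30/1 = 30: (m_7, d_7) = (m_1, d_1) = (27, 30), so from here the quotients repeat a_1, ..., a_6; the period length is 6.
So sqrt(759) = [27; (1, 1, 4, 1, 1, 54)] with period length k = 6.
k is even, so the fundamental solution of x^2 - 759y^2 = 1 is (p_{k-1}, q_{k-1}) = (p_5, q_5); compute convergents through index 5.
Convergents (p_i = a_i*p_{i-1} + p_{i-2}, q_i = a_i*q_{i-1} + q_{i-2} with p_{-2}=0, p_{-1}=1, q_{-2}=1, q_{-1}=0):
  i=0: a_0=27, p_0 = 27*1 + 0 = 27, q_0 = 27*0 + 1 = 1.
  i=1: a_1=1, p_1 = 1*27 + 1 = 28, q_1 = 1*1 + 0 = 1.
  i=2: a_2=1, p_2 = 1*28 + 27 = 55, q_2 = 1*1 + 1 = 2.
  i=3: a_3=4, p_3 = 4*55 + 28 = 248, q_3 = 4*2 + 1 = 9.
  i=4: a_4=1, p_4 = 1*248 + 55 = 303, q_4 = 1*9 + 2 = 11.
  i=5: a_5=1, p_5 = 1*303 + 248 = 551, q_5 = 1*11 + 9 = 20.
Check: 551^2 - 759*20^2 = 303601 - 303600 = 1, so (x, y) = (551, 20) solves the equation, and by the theorem it is the least positive solution.

(x, y) = (551, 20)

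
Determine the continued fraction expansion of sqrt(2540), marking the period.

[50; (2, 1, 1, 24, 1, 1, 2, 100)]

Write x_i = (sqrt(2540) + m_i)/d_i with (m_0, d_0) = (0, 1). a_0 = floor(sqrt(2540)) = 50, since 50^2 = 2500 <= 2540 < 2601 = 51^2.
Iterate m_{i+1} = d_i*a_i - m_i, d_{i+1} = (2540 - m_{i+1}^2)/d_i, a_{i+1} = floor((a_0 + m_{i+1})/d_{i+1}):
  m_1 = 1*50 - 0 = 50, d_1 = (2540 - 50^2)/1 = 40/1 = 40, a_1 = floor((50 + 50)/40) = 2.
  m_2 = 40*2 - 50 = 30, d_2 = (2540 - 30^2)/40 = 1640/40 = 41, a_2 = floor((50 + 30)/41) = 1.
  m_3 = 41*1 - 30 = 11, d_3 = (2540 - 11^2)/41 = 2419/41 = 59, a_3 = floor((50 + 11)/59) = 1.
  m_4 = 59*1 - 11 = 48, d_4 = (2540 - 48^2)/59 = 236/59 = 4, a_4 = floor((50 + 48)/4) = 24.
  m_5 = 4*24 - 48 = 48, d_5 = (2540 - 48^2)/4 = 236/4 = 59, a_5 = floor((50 + 48)/59) = 1.
  m_6 = 59*1 - 48 = 11, d_6 = (2540 - 11^2)/59 = 2419/59 = 41, a_6 = floor((50 + 11)/41) = 1.
  m_7 = 41*1 - 11 = 30, d_7 = (2540 - 30^2)/41 = 1640/41 = 40, a_7 = floor((50 + 30)/40) = 2.
  m_8 = 40*2 - 30 = 50, d_8 = (2540 - 50^2)/40 = 40/40 = 1, a_8 = floor((50 + 50)/1) = 100.
  m_9 = 1*100 - 50 = 50, d_9 = (2540 - 50^2)/1 = 40/1 = 40: (m_9, d_9) = (m_1, d_1) = (50, 40), so from here the quotients repeat a_1, ..., a_8; the period length is 8.
Hence the expansion of sqrt(2540) is a_0 = 50 followed by the repeating block 2, 1, 1, 24, 1, 1, 2, 100 (period 8).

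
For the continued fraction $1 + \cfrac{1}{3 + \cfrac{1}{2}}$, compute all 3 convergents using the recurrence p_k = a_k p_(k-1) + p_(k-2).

Using the convergent recurrence p_i = a_i*p_{i-1} + p_{i-2}, q_i = a_i*q_{i-1} + q_{i-2} with p_{-2}=0, p_{-1}=1, q_{-2}=1, q_{-1}=0:
  i=0: a_0=1, p_0 = 1*1 + 0 = 1, q_0 = 1*0 + 1 = 1.
  i=1: a_1=3, p_1 = 3*1 + 1 = 4, q_1 = 3*1 + 0 = 3.
  i=2: a_2=2, p_2 = 2*4 + 1 = 9, q_2 = 2*3 + 1 = 7.

1/1, 4/3, 9/7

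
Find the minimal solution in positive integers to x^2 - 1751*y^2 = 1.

(x, y) = (34815, 832)

First expand sqrt(1751) as a continued fraction. With x_i = (sqrt(1751) + m_i)/d_i and (m_0, d_0) = (0, 1): a_0 = floor(sqrt(1751)) = 41, since 41^2 = 1681 <= 1751 < 1764 = 42^2.
Iterate m_{i+1} = d_i*a_i - m_i, d_{i+1} = (1751 - m_{i+1}^2)/d_i, a_{i+1} = floor((a_0 + m_{i+1})/d_{i+1}):
  m_1 = 1*41 - 0 = 41, d_1 = (1751 - 41^2)/1 = 70/1 = 70, a_1 = floor((41 + 41)/70) = 1.
  m_2 = 70*1 - 41 = 29, d_2 = (1751 - 29^2)/70 = 910/70 = 13, a_2 = floor((41 + 29)/13) = 5.
  m_3 = 13*5 - 29 = 36, d_3 = (1751 - 36^2)/13 = 455/13 = 35, a_3 = floor((41 + 36)/35) = 2.
  m_4 = 35*2 - 36 = 34, d_4 = (1751 - 34^2)/35 = 595/35 = 17, a_4 = floor((41 + 34)/17) = 4.
  m_5 = 17*4 - 34 = 34, d_5 = (1751 - 34^2)/17 = 595/17 = 35, a_5 = floor((41 + 34)/35) = 2.
  m_6 = 35*2 - 34 = 36, d_6 = (1751 - 36^2)/35 = 455/35 = 13, a_6 = floor((41 + 36)/13) = 5.
  m_7 = 13*5 - 36 = 29, d_7 = (1751 - 29^2)/13 = 910/13 = 70, a_7 = floor((41 + 29)/70) = 1.
  m_8 = 70*1 - 29 = 41, d_8 = (1751 - 41^2)/70 = 70/70 = 1, a_8 = floor((41 + 41)/1) = 82.
  m_9 = 1*82 - 41 = 41, d_9 = (1751 - 41^2)/1 = 70/1 = 70: (m_9, d_9) = (m_1, d_1) = (41, 70), so from here the quotients repeat a_1, ..., a_8; the period length is 8.
So sqrt(1751) = [41; (1, 5, 2, 4, 2, 5, 1, 82)] with period length k = 8.
k is even, so the fundamental solution of x^2 - 1751y^2 = 1 is (p_{k-1}, q_{k-1}) = (p_7, q_7); compute convergents through index 7.
Convergents (p_i = a_i*p_{i-1} + p_{i-2}, q_i = a_i*q_{i-1} + q_{i-2} with p_{-2}=0, p_{-1}=1, q_{-2}=1, q_{-1}=0):
  i=0: a_0=41, p_0 = 41*1 + 0 = 41, q_0 = 41*0 + 1 = 1.
  i=1: a_1=1, p_1 = 1*41 + 1 = 42, q_1 = 1*1 + 0 = 1.
  i=2: a_2=5, p_2 = 5*42 + 41 = 251, q_2 = 5*1 + 1 = 6.
  i=3: a_3=2, p_3 = 2*251 + 42 = 544, q_3 = 2*6 + 1 = 13.
  i=4: a_4=4, p_4 = 4*544 + 251 = 2427, q_4 = 4*13 + 6 = 58.
  i=5: a_5=2, p_5 = 2*2427 + 544 = 5398, q_5 = 2*58 + 13 = 129.
  i=6: a_6=5, p_6 = 5*5398 + 2427 = 29417, q_6 = 5*129 + 58 = 703.
  i=7: a_7=1, p_7 = 1*29417 + 5398 = 34815, q_7 = 1*703 + 129 = 832.
Check: 34815^2 - 1751*832^2 = 1212084225 - 1212084224 = 1, so (x, y) = (34815, 832) solves the equation, and by the theorem it is the least positive solution.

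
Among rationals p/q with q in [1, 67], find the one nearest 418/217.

52/27

Expand x = 418/217 as a continued fraction with the Euclidean algorithm:
  418 = 1*217 + 201, so a_0 = 1.
  217 = 1*201 + 16, so a_1 = 1.
  201 = 12*16 + 9, so a_2 = 12.
  16 = 1*9 + 7, so a_3 = 1.
  9 = 1*7 + 2, so a_4 = 1.
  7 = 3*2 + 1, so a_5 = 3.
  2 = 2*1 + 0, so a_6 = 2.
so x = [1; 1, 12, 1, 1, 3, 2].
Convergents (p_i = a_i*p_{i-1} + p_{i-2}, q_i = a_i*q_{i-1} + q_{i-2} with p_{-2}=0, p_{-1}=1, q_{-2}=1, q_{-1}=0), until the denominator exceeds 67:
  i=0: a_0=1, p_0 = 1*1 + 0 = 1, q_0 = 1*0 + 1 = 1.
  i=1: a_1=1, p_1 = 1*1 + 1 = 2, q_1 = 1*1 + 0 = 1.
  i=2: a_2=12, p_2 = 12*2 + 1 = 25, q_2 = 12*1 + 1 = 13.
  i=3: a_3=1, p_3 = 1*25 + 2 = 27, q_3 = 1*13 + 1 = 14.
  i=4: a_4=1, p_4 = 1*27 + 25 = 52, q_4 = 1*14 + 13 = 27.
  i=5: a_5=3, p_5 = 3*52 + 27 = 183, q_5 = 3*27 + 14 = 95.
q_5 = 95 > 67, so the last convergent with denominator <= 67 is p_4/q_4 = 52/27.
The closest fraction with denominator <= 67 is either p_4/q_4 or the intermediate fraction (k*p_4 + p_3)/(k*q_4 + q_3) with the largest k >= 1 whose denominator stays <= 67; these approach x as k grows, and every other convergent or intermediate fraction in range is farther away.
Largest k: floor((67 - q_3)/q_4) = floor((67 - 14)/27) = 1.
That gives (1*52 + 27)/(1*27 + 14) = 79/41.
Compare the errors: |x - 52/27| = |418*27 - 52*217|/(217*27) = 2/5859, and |x - 79/41| = |418*41 - 79*217|/(217*41) = 5/8897.
Cross-multiplying, 2*8897 = 17794 < 29295 = 5*5859, so 2/5859 is smaller: the convergent 52/27 is closer to x than 79/41.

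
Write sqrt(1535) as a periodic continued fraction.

Write x_i = (sqrt(1535) + m_i)/d_i with (m_0, d_0) = (0, 1). a_0 = floor(sqrt(1535)) = 39, since 39^2 = 1521 <= 1535 < 1600 = 40^2.
Iterate m_{i+1} = d_i*a_i - m_i, d_{i+1} = (1535 - m_{i+1}^2)/d_i, a_{i+1} = floor((a_0 + m_{i+1})/d_{i+1}):
  m_1 = 1*39 - 0 = 39, d_1 = (1535 - 39^2)/1 = 14/1 = 14, a_1 = floor((39 + 39)/14) = 5.
  m_2 = 14*5 - 39 = 31, d_2 = (1535 - 31^2)/14 = 574/14 = 41, a_2 = floor((39 + 31)/41) = 1.
  m_3 = 41*1 - 31 = 10, d_3 = (1535 - 10^2)/41 = 1435/41 = 35, a_3 = floor((39 + 10)/35) = 1.
  m_4 = 35*1 - 10 = 25, d_4 = (1535 - 25^2)/35 = 910/35 = 26, a_4 = floor((39 + 25)/26) = 2.
  m_5 = 26*2 - 25 = 27, d_5 = (1535 - 27^2)/26 = 806/26 = 31, a_5 = floor((39 + 27)/31) = 2.
  m_6 = 31*2 - 27 = 35, d_6 = (1535 - 35^2)/31 = 310/31 = 10, a_6 = floor((39 + 35)/10) = 7.
  m_7 = 10*7 - 35 = 35, d_7 = (1535 - 35^2)/10 = 310/10 = 31, a_7 = floor((39 + 35)/31) = 2.
  m_8 = 31*2 - 35 = 27, d_8 = (1535 - 27^2)/31 = 806/31 = 26, a_8 = floor((39 + 27)/26) = 2.
  m_9 = 26*2 - 27 = 25, d_9 = (1535 - 25^2)/26 = 910/26 = 35, a_9 = floor((39 + 25)/35) = 1.
  m_10 = 35*1 - 25 = 10, d_10 = (1535 - 10^2)/35 = 1435/35 = 41, a_10 = floor((39 + 10)/41) = 1.
  m_11 = 41*1 - 10 = 31, d_11 = (1535 - 31^2)/41 = 574/41 = 14, a_11 = floor((39 + 31)/14) = 5.
  m_12 = 14*5 - 31 = 39, d_12 = (1535 - 39^2)/14 = 14/14 = 1, a_12 = floor((39 + 39)/1) = 78.
  m_13 = 1*78 - 39 = 39, d_13 = (1535 - 39^2)/1 = 14/1 = 14: (m_13, d_13) = (m_1, d_1) = (39, 14), so from here the quotients repeat a_1, ..., a_12; the period length is 12.
Hence the expansion of sqrt(1535) is a_0 = 39 followed by the repeating block 5, 1, 1, 2, 2, 7, 2, 2, 1, 1, 5, 78 (period 12).

[39; (5, 1, 1, 2, 2, 7, 2, 2, 1, 1, 5, 78)]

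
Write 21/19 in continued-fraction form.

Run the Euclidean algorithm on 21 and 19; the successive quotients are the partial quotients a_0, a_1, ... (each step inverts the fractional part left over by the previous one):
  21 = 1*19 + 2, so a_0 = 1.
  19 = 9*2 + 1, so a_1 = 9.
  2 = 2*1 + 0, so a_2 = 2.
The remainder reaches 0 after 3 divisions, so the expansion has 3 partial quotients, read off in order.

[1; 9, 2]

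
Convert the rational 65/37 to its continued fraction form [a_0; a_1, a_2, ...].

Run the Euclidean algorithm on 65 and 37; the successive quotients are the partial quotients a_0, a_1, ... (each step inverts the fractional part left over by the previous one):
  65 = 1*37 + 28, so a_0 = 1.
  37 = 1*28 + 9, so a_1 = 1.
  28 = 3*9 + 1, so a_2 = 3.
  9 = 9*1 + 0, so a_3 = 9.
The remainder reaches 0 after 4 divisions, so the expansion has 4 partial quotients, read off in order.

[1; 1, 3, 9]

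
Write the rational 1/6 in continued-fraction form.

Run the Euclidean algorithm on 1 and 6; the successive quotients are the partial quotients a_0, a_1, ... (each step inverts the fractional part left over by the previous one):
  1 = 0*6 + 1, so a_0 = 0.
  6 = 6*1 + 0, so a_1 = 6.
The remainder reaches 0 after 2 divisions, so the expansion has 2 partial quotients, read off in order.

[0; 6]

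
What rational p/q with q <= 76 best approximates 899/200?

337/75

Expand x = 899/200 as a continued fraction with the Euclidean algorithm:
  899 = 4*200 + 99, so a_0 = 4.
  200 = 2*99 + 2, so a_1 = 2.
  99 = 49*2 + 1, so a_2 = 49.
  2 = 2*1 + 0, so a_3 = 2.
so x = [4; 2, 49, 2].
Convergents (p_i = a_i*p_{i-1} + p_{i-2}, q_i = a_i*q_{i-1} + q_{i-2} with p_{-2}=0, p_{-1}=1, q_{-2}=1, q_{-1}=0), until the denominator exceeds 76:
  i=0: a_0=4, p_0 = 4*1 + 0 = 4, q_0 = 4*0 + 1 = 1.
  i=1: a_1=2, p_1 = 2*4 + 1 = 9, q_1 = 2*1 + 0 = 2.
  i=2: a_2=49, p_2 = 49*9 + 4 = 445, q_2 = 49*2 + 1 = 99.
q_2 = 99 > 76, so the last convergent with denominator <= 76 is p_1/q_1 = 9/2.
The closest fraction with denominator <= 76 is either p_1/q_1 or the intermediate fraction (k*p_1 + p_0)/(k*q_1 + q_0) with the largest k >= 1 whose denominator stays <= 76; these approach x as k grows, and every other convergent or intermediate fraction in range is farther away.
Largest k: floor((76 - q_0)/q_1) = floor((76 - 1)/2) = 37.
That gives (37*9 + 4)/(37*2 + 1) = 337/75.
Compare the errors: |x - 9/2| = |899*2 - 9*200|/(200*2) = 2/400, and |x - 337/75| = |899*75 - 337*200|/(200*75) = 25/15000.
Cross-multiplying, 25*400 = 10000 < 30000 = 2*15000, so 25/15000 is smaller: the intermediate fraction 337/75 is closer to x than 9/2.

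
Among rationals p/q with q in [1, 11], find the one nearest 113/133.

Expand x = 113/133 as a continued fraction with the Euclidean algorithm:
  113 = 0*133 + 113, so a_0 = 0.
  133 = 1*113 + 20, so a_1 = 1.
  113 = 5*20 + 13, so a_2 = 5.
  20 = 1*13 + 7, so a_3 = 1.
  13 = 1*7 + 6, so a_4 = 1.
  7 = 1*6 + 1, so a_5 = 1.
  6 = 6*1 + 0, so a_6 = 6.
so x = [0; 1, 5, 1, 1, 1, 6].
Convergents (p_i = a_i*p_{i-1} + p_{i-2}, q_i = a_i*q_{i-1} + q_{i-2} with p_{-2}=0, p_{-1}=1, q_{-2}=1, q_{-1}=0), until the denominator exceeds 11:
  i=0: a_0=0, p_0 = 0*1 + 0 = 0, q_0 = 0*0 + 1 = 1.
  i=1: a_1=1, p_1 = 1*0 + 1 = 1, q_1 = 1*1 + 0 = 1.
  i=2: a_2=5, p_2 = 5*1 + 0 = 5, q_2 = 5*1 + 1 = 6.
  i=3: a_3=1, p_3 = 1*5 + 1 = 6, q_3 = 1*6 + 1 = 7.
  i=4: a_4=1, p_4 = 1*6 + 5 = 11, q_4 = 1*7 + 6 = 13.
q_4 = 13 > 11, so the last convergent with denominator <= 11 is p_3/q_3 = 6/7.
The closest fraction with denominator <= 11 is either p_3/q_3 or the intermediate fraction (k*p_3 + p_2)/(k*q_3 + q_2) with the largest k >= 1 whose denominator stays <= 11; these approach x as k grows, and every other convergent or intermediate fraction in range is farther away.
Largest k: floor((11 - q_2)/q_3) = floor((11 - 6)/7) = 0.
Since k = 0, no intermediate fraction beyond p_3/q_3 has denominator <= 11, so the convergent 6/7 is the closest (its error is |113*7 - 6*133|/(133*7) = 7/931).

6/7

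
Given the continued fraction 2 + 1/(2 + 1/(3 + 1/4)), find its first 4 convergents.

Using the convergent recurrence p_i = a_i*p_{i-1} + p_{i-2}, q_i = a_i*q_{i-1} + q_{i-2} with p_{-2}=0, p_{-1}=1, q_{-2}=1, q_{-1}=0:
  i=0: a_0=2, p_0 = 2*1 + 0 = 2, q_0 = 2*0 + 1 = 1.
  i=1: a_1=2, p_1 = 2*2 + 1 = 5, q_1 = 2*1 + 0 = 2.
  i=2: a_2=3, p_2 = 3*5 + 2 = 17, q_2 = 3*2 + 1 = 7.
  i=3: a_3=4, p_3 = 4*17 + 5 = 73, q_3 = 4*7 + 2 = 30.

2/1, 5/2, 17/7, 73/30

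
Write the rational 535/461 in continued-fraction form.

Run the Euclidean algorithm on 535 and 461; the successive quotients are the partial quotients a_0, a_1, ... (each step inverts the fractional part left over by the previous one):
  535 = 1*461 + 74, so a_0 = 1.
  461 = 6*74 + 17, so a_1 = 6.
  74 = 4*17 + 6, so a_2 = 4.
  17 = 2*6 + 5, so a_3 = 2.
  6 = 1*5 + 1, so a_4 = 1.
  5 = 5*1 + 0, so a_5 = 5.
The remainder reaches 0 after 6 divisions, so the expansion has 6 partial quotients, read off in order.

[1; 6, 4, 2, 1, 5]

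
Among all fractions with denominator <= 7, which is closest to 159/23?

Expand x = 159/23 as a continued fraction with the Euclidean algorithm:
  159 = 6*23 + 21, so a_0 = 6.
  23 = 1*21 + 2, so a_1 = 1.
  21 = 10*2 + 1, so a_2 = 10.
  2 = 2*1 + 0, so a_3 = 2.
so x = [6; 1, 10, 2].
Convergents (p_i = a_i*p_{i-1} + p_{i-2}, q_i = a_i*q_{i-1} + q_{i-2} with p_{-2}=0, p_{-1}=1, q_{-2}=1, q_{-1}=0), until the denominator exceeds 7:
  i=0: a_0=6, p_0 = 6*1 + 0 = 6, q_0 = 6*0 + 1 = 1.
  i=1: a_1=1, p_1 = 1*6 + 1 = 7, q_1 = 1*1 + 0 = 1.
  i=2: a_2=10, p_2 = 10*7 + 6 = 76, q_2 = 10*1 + 1 = 11.
q_2 = 11 > 7, so the last convergent with denominator <= 7 is p_1/q_1 = 7/1.
The closest fraction with denominator <= 7 is either p_1/q_1 or the intermediate fraction (k*p_1 + p_0)/(k*q_1 + q_0) with the largest k >= 1 whose denominator stays <= 7; these approach x as k grows, and every other convergent or intermediate fraction in range is farther away.
Largest k: floor((7 - q_0)/q_1) = floor((7 - 1)/1) = 6.
That gives (6*7 + 6)/(6*1 + 1) = 48/7.
Compare the errors: |x - 7/1| = |159*1 - 7*23|/(23*1) = 2/23, and |x - 48/7| = |159*7 - 48*23|/(23*7) = 9/161.
Cross-multiplying, 9*23 = 207 < 322 = 2*161, so 9/161 is smaller: the intermediate fraction 48/7 is closer to x than 7/1.

48/7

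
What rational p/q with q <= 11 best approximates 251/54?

Expand x = 251/54 as a continued fraction with the Euclidean algorithm:
  251 = 4*54 + 35, so a_0 = 4.
  54 = 1*35 + 19, so a_1 = 1.
  35 = 1*19 + 16, so a_2 = 1.
  19 = 1*16 + 3, so a_3 = 1.
  16 = 5*3 + 1, so a_4 = 5.
  3 = 3*1 + 0, so a_5 = 3.
so x = [4; 1, 1, 1, 5, 3].
Convergents (p_i = a_i*p_{i-1} + p_{i-2}, q_i = a_i*q_{i-1} + q_{i-2} with p_{-2}=0, p_{-1}=1, q_{-2}=1, q_{-1}=0), until the denominator exceeds 11:
  i=0: a_0=4, p_0 = 4*1 + 0 = 4, q_0 = 4*0 + 1 = 1.
  i=1: a_1=1, p_1 = 1*4 + 1 = 5, q_1 = 1*1 + 0 = 1.
  i=2: a_2=1, p_2 = 1*5 + 4 = 9, q_2 = 1*1 + 1 = 2.
  i=3: a_3=1, p_3 = 1*9 + 5 = 14, q_3 = 1*2 + 1 = 3.
  i=4: a_4=5, p_4 = 5*14 + 9 = 79, q_4 = 5*3 + 2 = 17.
q_4 = 17 > 11, so the last convergent with denominator <= 11 is p_3/q_3 = 14/3.
The closest fraction with denominator <= 11 is either p_3/q_3 or the intermediate fraction (k*p_3 + p_2)/(k*q_3 + q_2) with the largest k >= 1 whose denominator stays <= 11; these approach x as k grows, and every other convergent or intermediate fraction in range is farther away.
Largest k: floor((11 - q_2)/q_3) = floor((11 - 2)/3) = 3.
That gives (3*14 + 9)/(3*3 + 2) = 51/11.
Compare the errors: |x - 14/3| = |251*3 - 14*54|/(54*3) = 3/162, and |x - 51/11| = |251*11 - 51*54|/(54*11) = 7/594.
Cross-multiplying, 7*162 = 1134 < 1782 = 3*594, so 7/594 is smaller: the intermediate fraction 51/11 is closer to x than 14/3.

51/11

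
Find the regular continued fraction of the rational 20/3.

Run the Euclidean algorithm on 20 and 3; the successive quotients are the partial quotients a_0, a_1, ... (each step inverts the fractional part left over by the previous one):
  20 = 6*3 + 2, so a_0 = 6.
  3 = 1*2 + 1, so a_1 = 1.
  2 = 2*1 + 0, so a_2 = 2.
The remainder reaches 0 after 3 divisions, so the expansion has 3 partial quotients, read off in order.

[6; 1, 2]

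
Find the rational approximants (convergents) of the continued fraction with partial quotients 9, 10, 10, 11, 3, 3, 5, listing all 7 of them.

9/1, 91/10, 919/101, 10200/1121, 31519/3464, 104757/11513, 555304/61029

Using the convergent recurrence p_i = a_i*p_{i-1} + p_{i-2}, q_i = a_i*q_{i-1} + q_{i-2} with p_{-2}=0, p_{-1}=1, q_{-2}=1, q_{-1}=0:
  i=0: a_0=9, p_0 = 9*1 + 0 = 9, q_0 = 9*0 + 1 = 1.
  i=1: a_1=10, p_1 = 10*9 + 1 = 91, q_1 = 10*1 + 0 = 10.
  i=2: a_2=10, p_2 = 10*91 + 9 = 919, q_2 = 10*10 + 1 = 101.
  i=3: a_3=11, p_3 = 11*919 + 91 = 10200, q_3 = 11*101 + 10 = 1121.
  i=4: a_4=3, p_4 = 3*10200 + 919 = 31519, q_4 = 3*1121 + 101 = 3464.
  i=5: a_5=3, p_5 = 3*31519 + 10200 = 104757, q_5 = 3*3464 + 1121 = 11513.
  i=6: a_6=5, p_6 = 5*104757 + 31519 = 555304, q_6 = 5*11513 + 3464 = 61029.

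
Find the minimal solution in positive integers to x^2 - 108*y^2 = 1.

(x, y) = (1351, 130)

First expand sqrt(108) as a continued fraction. With x_i = (sqrt(108) + m_i)/d_i and (m_0, d_0) = (0, 1): a_0 = floor(sqrt(108)) = 10, since 10^2 = 100 <= 108 < 121 = 11^2.
Iterate m_{i+1} = d_i*a_i - m_i, d_{i+1} = (108 - m_{i+1}^2)/d_i, a_{i+1} = floor((a_0 + m_{i+1})/d_{i+1}):
  m_1 = 1*10 - 0 = 10, d_1 = (108 - 10^2)/1 = 8/1 = 8, a_1 = floor((10 + 10)/8) = 2.
  m_2 = 8*2 - 10 = 6, d_2 = (108 - 6^2)/8 = 72/8 = 9, a_2 = floor((10 + 6)/9) = 1.
  m_3 = 9*1 - 6 = 3, d_3 = (108 - 3^2)/9 = 99/9 = 11, a_3 = floor((10 + 3)/11) = 1.
  m_4 = 11*1 - 3 = 8, d_4 = (108 - 8^2)/11 = 44/11 = 4, a_4 = floor((10 + 8)/4) = 4.
  m_5 = 4*4 - 8 = 8, d_5 = (108 - 8^2)/4 = 44/4 = 11, a_5 = floor((10 + 8)/11) = 1.
  m_6 = 11*1 - 8 = 3, d_6 = (108 - 3^2)/11 = 99/11 = 9, a_6 = floor((10 + 3)/9) = 1.
  m_7 = 9*1 - 3 = 6, d_7 = (108 - 6^2)/9 = 72/9 = 8, a_7 = floor((10 + 6)/8) = 2.
  m_8 = 8*2 - 6 = 10, d_8 = (108 - 10^2)/8 = 8/8 = 1, a_8 = floor((10 + 10)/1) = 20.
  m_9 = 1*20 - 10 = 10, d_9 = (108 - 10^2)/1 = 8/1 = 8: (m_9, d_9) = (m_1, d_1) = (10, 8), so from here the quotients repeat a_1, ..., a_8; the period length is 8.
So sqrt(108) = [10; (2, 1, 1, 4, 1, 1, 2, 20)] with period length k = 8.
k is even, so the fundamental solution of x^2 - 108y^2 = 1 is (p_{k-1}, q_{k-1}) = (p_7, q_7); compute convergents through index 7.
Convergents (p_i = a_i*p_{i-1} + p_{i-2}, q_i = a_i*q_{i-1} + q_{i-2} with p_{-2}=0, p_{-1}=1, q_{-2}=1, q_{-1}=0):
  i=0: a_0=10, p_0 = 10*1 + 0 = 10, q_0 = 10*0 + 1 = 1.
  i=1: a_1=2, p_1 = 2*10 + 1 = 21, q_1 = 2*1 + 0 = 2.
  i=2: a_2=1, p_2 = 1*21 + 10 = 31, q_2 = 1*2 + 1 = 3.
  i=3: a_3=1, p_3 = 1*31 + 21 = 52, q_3 = 1*3 + 2 = 5.
  i=4: a_4=4, p_4 = 4*52 + 31 = 239, q_4 = 4*5 + 3 = 23.
  i=5: a_5=1, p_5 = 1*239 + 52 = 291, q_5 = 1*23 + 5 = 28.
  i=6: a_6=1, p_6 = 1*291 + 239 = 530, q_6 = 1*28 + 23 = 51.
  i=7: a_7=2, p_7 = 2*530 + 291 = 1351, q_7 = 2*51 + 28 = 130.
Check: 1351^2 - 108*130^2 = 1825201 - 1825200 = 1, so (x, y) = (1351, 130) solves the equation, and by the theorem it is the least positive solution.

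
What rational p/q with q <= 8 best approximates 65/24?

19/7

Expand x = 65/24 as a continued fraction with the Euclidean algorithm:
  65 = 2*24 + 17, so a_0 = 2.
  24 = 1*17 + 7, so a_1 = 1.
  17 = 2*7 + 3, so a_2 = 2.
  7 = 2*3 + 1, so a_3 = 2.
  3 = 3*1 + 0, so a_4 = 3.
so x = [2; 1, 2, 2, 3].
Convergents (p_i = a_i*p_{i-1} + p_{i-2}, q_i = a_i*q_{i-1} + q_{i-2} with p_{-2}=0, p_{-1}=1, q_{-2}=1, q_{-1}=0), until the denominator exceeds 8:
  i=0: a_0=2, p_0 = 2*1 + 0 = 2, q_0 = 2*0 + 1 = 1.
  i=1: a_1=1, p_1 = 1*2 + 1 = 3, q_1 = 1*1 + 0 = 1.
  i=2: a_2=2, p_2 = 2*3 + 2 = 8, q_2 = 2*1 + 1 = 3.
  i=3: a_3=2, p_3 = 2*8 + 3 = 19, q_3 = 2*3 + 1 = 7.
  i=4: a_4=3, p_4 = 3*19 + 8 = 65, q_4 = 3*7 + 3 = 24.
q_4 = 24 > 8, so the last convergent with denominator <= 8 is p_3/q_3 = 19/7.
The closest fraction with denominator <= 8 is either p_3/q_3 or the intermediate fraction (k*p_3 + p_2)/(k*q_3 + q_2) with the largest k >= 1 whose denominator stays <= 8; these approach x as k grows, and every other convergent or intermediate fraction in range is farther away.
Largest k: floor((8 - q_2)/q_3) = floor((8 - 3)/7) = 0.
Since k = 0, no intermediate fraction beyond p_3/q_3 has denominator <= 8, so the convergent 19/7 is the closest (its error is |65*7 - 19*24|/(24*7) = 1/168).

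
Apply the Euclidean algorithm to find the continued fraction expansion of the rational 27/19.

[1; 2, 2, 1, 2]

Run the Euclidean algorithm on 27 and 19; the successive quotients are the partial quotients a_0, a_1, ... (each step inverts the fractional part left over by the previous one):
  27 = 1*19 + 8, so a_0 = 1.
  19 = 2*8 + 3, so a_1 = 2.
  8 = 2*3 + 2, so a_2 = 2.
  3 = 1*2 + 1, so a_3 = 1.
  2 = 2*1 + 0, so a_4 = 2.
The remainder reaches 0 after 5 divisions, so the expansion has 5 partial quotients, read off in order.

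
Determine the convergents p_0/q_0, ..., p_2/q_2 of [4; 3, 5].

Using the convergent recurrence p_i = a_i*p_{i-1} + p_{i-2}, q_i = a_i*q_{i-1} + q_{i-2} with p_{-2}=0, p_{-1}=1, q_{-2}=1, q_{-1}=0:
  i=0: a_0=4, p_0 = 4*1 + 0 = 4, q_0 = 4*0 + 1 = 1.
  i=1: a_1=3, p_1 = 3*4 + 1 = 13, q_1 = 3*1 + 0 = 3.
  i=2: a_2=5, p_2 = 5*13 + 4 = 69, q_2 = 5*3 + 1 = 16.

4/1, 13/3, 69/16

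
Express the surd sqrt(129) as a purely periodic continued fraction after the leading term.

[11; (2, 1, 3, 1, 6, 1, 3, 1, 2, 22)]

Write x_i = (sqrt(129) + m_i)/d_i with (m_0, d_0) = (0, 1). a_0 = floor(sqrt(129)) = 11, since 11^2 = 121 <= 129 < 144 = 12^2.
Iterate m_{i+1} = d_i*a_i - m_i, d_{i+1} = (129 - m_{i+1}^2)/d_i, a_{i+1} = floor((a_0 + m_{i+1})/d_{i+1}):
  m_1 = 1*11 - 0 = 11, d_1 = (129 - 11^2)/1 = 8/1 = 8, a_1 = floor((11 + 11)/8) = 2.
  m_2 = 8*2 - 11 = 5, d_2 = (129 - 5^2)/8 = 104/8 = 13, a_2 = floor((11 + 5)/13) = 1.
  m_3 = 13*1 - 5 = 8, d_3 = (129 - 8^2)/13 = 65/13 = 5, a_3 = floor((11 + 8)/5) = 3.
  m_4 = 5*3 - 8 = 7, d_4 = (129 - 7^2)/5 = 80/5 = 16, a_4 = floor((11 + 7)/16) = 1.
  m_5 = 16*1 - 7 = 9, d_5 = (129 - 9^2)/16 = 48/16 = 3, a_5 = floor((11 + 9)/3) = 6.
  m_6 = 3*6 - 9 = 9, d_6 = (129 - 9^2)/3 = 48/3 = 16, a_6 = floor((11 + 9)/16) = 1.
  m_7 = 16*1 - 9 = 7, d_7 = (129 - 7^2)/16 = 80/16 = 5, a_7 = floor((11 + 7)/5) = 3.
  m_8 = 5*3 - 7 = 8, d_8 = (129 - 8^2)/5 = 65/5 = 13, a_8 = floor((11 + 8)/13) = 1.
  m_9 = 13*1 - 8 = 5, d_9 = (129 - 5^2)/13 = 104/13 = 8, a_9 = floor((11 + 5)/8) = 2.
  m_10 = 8*2 - 5 = 11, d_10 = (129 - 11^2)/8 = 8/8 = 1, a_10 = floor((11 + 11)/1) = 22.
  m_11 = 1*22 - 11 = 11, d_11 = (129 - 11^2)/1 = 8/1 = 8: (m_11, d_11) = (m_1, d_1) = (11, 8), so from here the quotients repeat a_1, ..., a_10; the period length is 10.
Hence the expansion of sqrt(129) is a_0 = 11 followed by the repeating block 2, 1, 3, 1, 6, 1, 3, 1, 2, 22 (period 10).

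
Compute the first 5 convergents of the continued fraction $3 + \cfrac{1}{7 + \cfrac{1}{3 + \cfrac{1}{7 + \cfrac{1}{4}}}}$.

3/1, 22/7, 69/22, 505/161, 2089/666

Using the convergent recurrence p_i = a_i*p_{i-1} + p_{i-2}, q_i = a_i*q_{i-1} + q_{i-2} with p_{-2}=0, p_{-1}=1, q_{-2}=1, q_{-1}=0:
  i=0: a_0=3, p_0 = 3*1 + 0 = 3, q_0 = 3*0 + 1 = 1.
  i=1: a_1=7, p_1 = 7*3 + 1 = 22, q_1 = 7*1 + 0 = 7.
  i=2: a_2=3, p_2 = 3*22 + 3 = 69, q_2 = 3*7 + 1 = 22.
  i=3: a_3=7, p_3 = 7*69 + 22 = 505, q_3 = 7*22 + 7 = 161.
  i=4: a_4=4, p_4 = 4*505 + 69 = 2089, q_4 = 4*161 + 22 = 666.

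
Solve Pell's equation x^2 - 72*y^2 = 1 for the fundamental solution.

(x, y) = (17, 2)

First expand sqrt(72) as a continued fraction. With x_i = (sqrt(72) + m_i)/d_i and (m_0, d_0) = (0, 1): a_0 = floor(sqrt(72)) = 8, since 8^2 = 64 <= 72 < 81 = 9^2.
Iterate m_{i+1} = d_i*a_i - m_i, d_{i+1} = (72 - m_{i+1}^2)/d_i, a_{i+1} = floor((a_0 + m_{i+1})/d_{i+1}):
  m_1 = 1*8 - 0 = 8, d_1 = (72 - 8^2)/1 = 8/1 = 8, a_1 = floor((8 + 8)/8) = 2.
  m_2 = 8*2 - 8 = 8, d_2 = (72 - 8^2)/8 = 8/8 = 1, a_2 = floor((8 + 8)/1) = 16.
  m_3 = 1*16 - 8 = 8, d_3 = (72 - 8^2)/1 = 8/1 = 8: (m_3, d_3) = (m_1, d_1) = (8, 8), so from here the quotients repeat a_1, a_2; the period length is 2.
So sqrt(72) = [8; (2, 16)] with period length k = 2.
k is even, so the fundamental solution of x^2 - 72y^2 = 1 is (p_{k-1}, q_{k-1}) = (p_1, q_1); compute convergents through index 1.
Convergents (p_i = a_i*p_{i-1} + p_{i-2}, q_i = a_i*q_{i-1} + q_{i-2} with p_{-2}=0, p_{-1}=1, q_{-2}=1, q_{-1}=0):
  i=0: a_0=8, p_0 = 8*1 + 0 = 8, q_0 = 8*0 + 1 = 1.
  i=1: a_1=2, p_1 = 2*8 + 1 = 17, q_1 = 2*1 + 0 = 2.
Check: 17^2 - 72*2^2 = 289 - 288 = 1, so (x, y) = (17, 2) solves the equation, and by the theorem it is the least positive solution.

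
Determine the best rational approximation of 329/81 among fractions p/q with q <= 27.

Expand x = 329/81 as a continued fraction with the Euclidean algorithm:
  329 = 4*81 + 5, so a_0 = 4.
  81 = 16*5 + 1, so a_1 = 16.
  5 = 5*1 + 0, so a_2 = 5.
so x = [4; 16, 5].
Convergents (p_i = a_i*p_{i-1} + p_{i-2}, q_i = a_i*q_{i-1} + q_{i-2} with p_{-2}=0, p_{-1}=1, q_{-2}=1, q_{-1}=0), until the denominator exceeds 27:
  i=0: a_0=4, p_0 = 4*1 + 0 = 4, q_0 = 4*0 + 1 = 1.
  i=1: a_1=16, p_1 = 16*4 + 1 = 65, q_1 = 16*1 + 0 = 16.
  i=2: a_2=5, p_2 = 5*65 + 4 = 329, q_2 = 5*16 + 1 = 81.
q_2 = 81 > 27, so the last convergent with denominator <= 27 is p_1/q_1 = 65/16.
The closest fraction with denominator <= 27 is either p_1/q_1 or the intermediate fraction (k*p_1 + p_0)/(k*q_1 + q_0) with the largest k >= 1 whose denominator stays <= 27; these approach x as k grows, and every other convergent or intermediate fraction in range is farther away.
Largest k: floor((27 - q_0)/q_1) = floor((27 - 1)/16) = 1.
That gives (1*65 + 4)/(1*16 + 1) = 69/17.
Compare the errors: |x - 65/16| = |329*16 - 65*81|/(81*16) = 1/1296, and |x - 69/17| = |329*17 - 69*81|/(81*17) = 4/1377.
Cross-multiplying, 1*1377 = 1377 < 5184 = 4*1296, so 1/1296 is smaller: the convergent 65/16 is closer to x than 69/17.

65/16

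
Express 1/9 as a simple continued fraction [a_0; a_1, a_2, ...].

Run the Euclidean algorithm on 1 and 9; the successive quotients are the partial quotients a_0, a_1, ... (each step inverts the fractional part left over by the previous one):
  1 = 0*9 + 1, so a_0 = 0.
  9 = 9*1 + 0, so a_1 = 9.
The remainder reaches 0 after 2 divisions, so the expansion has 2 partial quotients, read off in order.

[0; 9]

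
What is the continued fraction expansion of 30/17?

Run the Euclidean algorithm on 30 and 17; the successive quotients are the partial quotients a_0, a_1, ... (each step inverts the fractional part left over by the previous one):
  30 = 1*17 + 13, so a_0 = 1.
  17 = 1*13 + 4, so a_1 = 1.
  13 = 3*4 + 1, so a_2 = 3.
  4 = 4*1 + 0, so a_3 = 4.
The remainder reaches 0 after 4 divisions, so the expansion has 4 partial quotients, read off in order.

[1; 1, 3, 4]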